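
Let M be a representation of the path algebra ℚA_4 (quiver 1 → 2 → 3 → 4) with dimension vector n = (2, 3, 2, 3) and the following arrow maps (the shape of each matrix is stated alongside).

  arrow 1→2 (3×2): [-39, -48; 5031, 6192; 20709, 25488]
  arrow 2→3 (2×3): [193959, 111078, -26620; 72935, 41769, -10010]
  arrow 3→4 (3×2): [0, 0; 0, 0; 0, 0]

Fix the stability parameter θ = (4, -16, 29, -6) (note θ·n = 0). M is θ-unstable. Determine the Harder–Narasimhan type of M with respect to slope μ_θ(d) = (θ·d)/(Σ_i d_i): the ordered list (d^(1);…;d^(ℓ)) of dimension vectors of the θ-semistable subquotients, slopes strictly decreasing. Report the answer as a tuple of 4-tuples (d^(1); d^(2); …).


Interval decomposition of M: I[1,1], I[1,3], I[2,2], I[2,3], I[4,4]^3.
HN type (ℓ=4): μ^(1)=29; μ^(2)=4; μ^(3)=-6; μ^(4)=-16

((0, 0, 2, 0); (1, 0, 0, 0); (1, 1, 0, 3); (0, 2, 0, 0))


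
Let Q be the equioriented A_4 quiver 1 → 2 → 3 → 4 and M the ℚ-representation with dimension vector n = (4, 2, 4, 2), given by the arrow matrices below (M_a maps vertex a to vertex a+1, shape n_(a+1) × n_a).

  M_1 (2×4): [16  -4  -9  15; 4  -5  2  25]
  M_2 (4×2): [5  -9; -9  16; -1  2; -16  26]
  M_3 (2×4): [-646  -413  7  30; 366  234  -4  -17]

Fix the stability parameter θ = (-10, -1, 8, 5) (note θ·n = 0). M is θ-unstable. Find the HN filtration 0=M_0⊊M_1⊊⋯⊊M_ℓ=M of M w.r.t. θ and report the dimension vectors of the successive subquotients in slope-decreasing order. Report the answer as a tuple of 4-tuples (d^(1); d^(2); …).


Interval decomposition of M: I[1,1]^2, I[1,3]^2, I[3,4]^2.
HN type (ℓ=4): μ^(1)=8; μ^(2)=13/2; μ^(3)=-1; μ^(4)=-10

((0, 0, 2, 0); (0, 0, 2, 2); (0, 2, 0, 0); (4, 0, 0, 0))


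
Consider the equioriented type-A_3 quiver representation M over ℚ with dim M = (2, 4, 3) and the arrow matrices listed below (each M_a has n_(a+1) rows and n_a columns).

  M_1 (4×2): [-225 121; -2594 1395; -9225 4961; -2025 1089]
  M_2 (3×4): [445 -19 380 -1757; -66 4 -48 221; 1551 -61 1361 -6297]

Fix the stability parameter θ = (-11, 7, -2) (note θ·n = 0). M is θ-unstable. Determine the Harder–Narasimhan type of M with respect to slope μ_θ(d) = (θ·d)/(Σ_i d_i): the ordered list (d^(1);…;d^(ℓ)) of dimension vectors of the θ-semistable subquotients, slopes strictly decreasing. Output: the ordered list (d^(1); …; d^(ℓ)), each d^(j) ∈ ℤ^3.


Barcode: M ≅ I[1,3]^2, I[2,2], I[2,3]. HN layers by μ_θ (3 steps, strictly decreasing):
  μ^(1)=7; μ^(2)=5/2; μ^(3)=-11

((0, 1, 0); (0, 3, 3); (2, 0, 0))


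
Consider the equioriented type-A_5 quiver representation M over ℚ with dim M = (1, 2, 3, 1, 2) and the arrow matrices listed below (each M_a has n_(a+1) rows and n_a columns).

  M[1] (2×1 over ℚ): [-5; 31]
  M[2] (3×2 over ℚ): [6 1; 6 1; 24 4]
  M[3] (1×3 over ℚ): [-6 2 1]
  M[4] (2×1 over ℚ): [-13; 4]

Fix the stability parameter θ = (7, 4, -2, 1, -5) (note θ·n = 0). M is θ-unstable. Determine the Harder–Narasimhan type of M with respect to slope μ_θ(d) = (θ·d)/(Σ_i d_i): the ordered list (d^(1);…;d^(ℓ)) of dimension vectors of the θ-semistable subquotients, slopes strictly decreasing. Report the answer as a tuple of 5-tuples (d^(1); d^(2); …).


Interval decomposition of M: I[1,3], I[2,2], I[3,3], I[3,5], I[5,5].
HN type (ℓ=4): μ^(1)=4; μ^(2)=3; μ^(3)=-2; μ^(4)=-5

((0, 1, 0, 0, 0); (1, 1, 1, 0, 0); (0, 0, 2, 1, 1); (0, 0, 0, 0, 1))


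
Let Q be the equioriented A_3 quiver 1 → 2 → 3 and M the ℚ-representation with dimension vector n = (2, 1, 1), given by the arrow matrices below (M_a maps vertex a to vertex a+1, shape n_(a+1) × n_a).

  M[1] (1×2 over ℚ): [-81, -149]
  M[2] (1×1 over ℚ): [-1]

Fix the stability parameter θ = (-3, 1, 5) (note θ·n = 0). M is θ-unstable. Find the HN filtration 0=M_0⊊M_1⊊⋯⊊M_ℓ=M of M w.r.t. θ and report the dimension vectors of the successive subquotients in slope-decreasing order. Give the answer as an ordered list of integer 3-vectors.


Interval decomposition of M: I[1,1], I[1,3].
HN type (ℓ=3): μ^(1)=5; μ^(2)=1; μ^(3)=-3

((0, 0, 1); (0, 1, 0); (2, 0, 0))


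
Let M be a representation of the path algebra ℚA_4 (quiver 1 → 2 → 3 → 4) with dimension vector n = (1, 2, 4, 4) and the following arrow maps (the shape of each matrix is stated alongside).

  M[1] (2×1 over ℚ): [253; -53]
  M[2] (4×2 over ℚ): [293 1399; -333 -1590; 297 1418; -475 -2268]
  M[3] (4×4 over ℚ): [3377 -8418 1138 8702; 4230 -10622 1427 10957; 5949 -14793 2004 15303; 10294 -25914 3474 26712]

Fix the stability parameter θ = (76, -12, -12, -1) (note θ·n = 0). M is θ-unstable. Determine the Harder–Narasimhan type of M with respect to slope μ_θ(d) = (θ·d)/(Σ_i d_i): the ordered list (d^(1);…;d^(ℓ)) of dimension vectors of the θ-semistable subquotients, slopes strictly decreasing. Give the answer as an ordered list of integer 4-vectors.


Barcode: M ≅ I[1,3], I[2,4], I[3,4]^2, I[4,4]. HN layers by μ_θ (3 steps, strictly decreasing):
  μ^(1)=52/3; μ^(2)=-1; μ^(3)=-12

((1, 1, 1, 0); (0, 0, 0, 4); (0, 1, 3, 0))


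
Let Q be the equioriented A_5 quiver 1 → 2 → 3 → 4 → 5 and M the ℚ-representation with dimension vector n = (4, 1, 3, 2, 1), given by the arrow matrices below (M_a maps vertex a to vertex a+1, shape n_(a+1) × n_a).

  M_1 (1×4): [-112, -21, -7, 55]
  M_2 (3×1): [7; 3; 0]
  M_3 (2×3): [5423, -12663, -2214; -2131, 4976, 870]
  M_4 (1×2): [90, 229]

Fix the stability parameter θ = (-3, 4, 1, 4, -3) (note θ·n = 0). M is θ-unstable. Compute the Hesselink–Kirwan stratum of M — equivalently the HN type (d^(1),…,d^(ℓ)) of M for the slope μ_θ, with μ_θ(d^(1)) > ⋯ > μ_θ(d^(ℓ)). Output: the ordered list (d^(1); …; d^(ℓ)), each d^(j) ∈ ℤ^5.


Via rank(M_{q-1}∘⋯∘M_p): M ≅ I[1,1]^3, I[1,5], I[3,3], I[3,4].
μ_θ-semistable layers: μ^(1)=4; μ^(2)=3/2; μ^(3)=1; μ^(4)=-3

((0, 0, 0, 1, 0); (0, 1, 1, 1, 1); (0, 0, 2, 0, 0); (4, 0, 0, 0, 0))


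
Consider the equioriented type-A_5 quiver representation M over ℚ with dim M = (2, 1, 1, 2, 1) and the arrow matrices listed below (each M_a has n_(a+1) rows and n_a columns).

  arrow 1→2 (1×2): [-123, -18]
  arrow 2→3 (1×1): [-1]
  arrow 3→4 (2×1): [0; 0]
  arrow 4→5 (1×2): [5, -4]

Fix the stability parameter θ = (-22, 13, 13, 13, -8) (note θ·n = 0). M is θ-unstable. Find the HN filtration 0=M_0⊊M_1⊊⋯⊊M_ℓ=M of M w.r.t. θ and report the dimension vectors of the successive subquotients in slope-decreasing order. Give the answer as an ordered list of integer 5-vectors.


Barcode: M ≅ I[1,1], I[1,3], I[4,4], I[4,5]. HN layers by μ_θ (3 steps, strictly decreasing):
  μ^(1)=13; μ^(2)=5/2; μ^(3)=-22

((0, 1, 1, 1, 0); (0, 0, 0, 1, 1); (2, 0, 0, 0, 0))


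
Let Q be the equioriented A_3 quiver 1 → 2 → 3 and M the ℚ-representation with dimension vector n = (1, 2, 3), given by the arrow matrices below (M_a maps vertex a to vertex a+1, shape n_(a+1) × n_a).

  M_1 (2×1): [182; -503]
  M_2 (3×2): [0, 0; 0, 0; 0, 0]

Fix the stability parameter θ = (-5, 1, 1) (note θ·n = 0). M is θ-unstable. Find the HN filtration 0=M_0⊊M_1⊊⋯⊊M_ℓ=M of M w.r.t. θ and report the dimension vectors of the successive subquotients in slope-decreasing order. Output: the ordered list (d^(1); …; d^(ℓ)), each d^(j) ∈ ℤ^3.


Barcode: M ≅ I[1,2], I[2,2], I[3,3]^3. HN layers by μ_θ (2 steps, strictly decreasing):
  μ^(1)=1; μ^(2)=-5

((0, 2, 3); (1, 0, 0))


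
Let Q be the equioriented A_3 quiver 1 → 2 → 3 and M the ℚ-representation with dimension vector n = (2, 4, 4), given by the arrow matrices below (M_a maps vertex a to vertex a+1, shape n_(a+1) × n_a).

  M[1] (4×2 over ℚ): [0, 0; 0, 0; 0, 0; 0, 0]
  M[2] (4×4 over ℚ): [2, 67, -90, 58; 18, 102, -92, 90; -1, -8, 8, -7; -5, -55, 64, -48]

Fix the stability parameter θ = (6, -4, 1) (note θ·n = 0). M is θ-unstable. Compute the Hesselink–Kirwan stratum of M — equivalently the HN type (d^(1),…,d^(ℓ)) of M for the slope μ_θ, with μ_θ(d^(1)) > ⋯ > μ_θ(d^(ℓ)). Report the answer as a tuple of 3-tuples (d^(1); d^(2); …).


Barcode: M ≅ I[1,1]^2, I[2,2], I[2,3]^3, I[3,3]. HN layers by μ_θ (3 steps, strictly decreasing):
  μ^(1)=6; μ^(2)=1; μ^(3)=-4

((2, 0, 0); (0, 0, 4); (0, 4, 0))


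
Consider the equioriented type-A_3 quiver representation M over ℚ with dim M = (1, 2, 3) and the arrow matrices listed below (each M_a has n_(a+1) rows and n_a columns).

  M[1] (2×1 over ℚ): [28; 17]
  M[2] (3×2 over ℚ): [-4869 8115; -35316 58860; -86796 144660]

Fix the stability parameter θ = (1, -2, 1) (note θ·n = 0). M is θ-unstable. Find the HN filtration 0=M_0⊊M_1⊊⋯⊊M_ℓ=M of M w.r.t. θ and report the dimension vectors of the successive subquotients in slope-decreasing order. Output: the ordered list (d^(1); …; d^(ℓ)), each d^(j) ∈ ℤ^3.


Barcode: M ≅ I[1,3], I[2,2], I[3,3]^2. HN layers by μ_θ (3 steps, strictly decreasing):
  μ^(1)=1; μ^(2)=-1/2; μ^(3)=-2

((0, 0, 3); (1, 1, 0); (0, 1, 0))


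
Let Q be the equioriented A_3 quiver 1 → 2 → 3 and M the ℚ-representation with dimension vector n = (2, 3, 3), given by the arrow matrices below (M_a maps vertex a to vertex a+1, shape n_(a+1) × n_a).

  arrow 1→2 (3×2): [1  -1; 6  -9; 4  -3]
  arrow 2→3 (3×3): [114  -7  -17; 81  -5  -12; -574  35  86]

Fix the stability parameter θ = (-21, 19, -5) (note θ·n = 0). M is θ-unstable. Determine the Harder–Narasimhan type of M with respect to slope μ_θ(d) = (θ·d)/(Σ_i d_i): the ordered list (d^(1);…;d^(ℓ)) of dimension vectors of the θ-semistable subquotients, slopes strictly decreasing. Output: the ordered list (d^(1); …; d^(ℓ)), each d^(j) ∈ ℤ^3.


Interval decomposition of M: I[1,3]^2, I[2,3].
HN type (ℓ=2): μ^(1)=7; μ^(2)=-21

((0, 3, 3); (2, 0, 0))


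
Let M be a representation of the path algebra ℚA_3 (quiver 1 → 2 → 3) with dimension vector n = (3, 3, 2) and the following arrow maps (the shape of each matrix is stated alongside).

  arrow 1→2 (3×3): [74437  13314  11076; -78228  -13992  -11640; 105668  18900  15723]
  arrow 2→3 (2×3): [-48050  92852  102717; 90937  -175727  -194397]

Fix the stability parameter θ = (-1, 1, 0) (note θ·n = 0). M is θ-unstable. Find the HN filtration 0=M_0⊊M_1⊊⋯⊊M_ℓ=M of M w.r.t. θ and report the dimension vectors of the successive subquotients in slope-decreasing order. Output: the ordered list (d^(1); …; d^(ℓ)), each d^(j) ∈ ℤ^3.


Via rank(M_{q-1}∘⋯∘M_p): M ≅ I[1,1], I[1,3]^2, I[2,2].
μ_θ-semistable layers: μ^(1)=1; μ^(2)=1/2; μ^(3)=-1

((0, 1, 0); (0, 2, 2); (3, 0, 0))


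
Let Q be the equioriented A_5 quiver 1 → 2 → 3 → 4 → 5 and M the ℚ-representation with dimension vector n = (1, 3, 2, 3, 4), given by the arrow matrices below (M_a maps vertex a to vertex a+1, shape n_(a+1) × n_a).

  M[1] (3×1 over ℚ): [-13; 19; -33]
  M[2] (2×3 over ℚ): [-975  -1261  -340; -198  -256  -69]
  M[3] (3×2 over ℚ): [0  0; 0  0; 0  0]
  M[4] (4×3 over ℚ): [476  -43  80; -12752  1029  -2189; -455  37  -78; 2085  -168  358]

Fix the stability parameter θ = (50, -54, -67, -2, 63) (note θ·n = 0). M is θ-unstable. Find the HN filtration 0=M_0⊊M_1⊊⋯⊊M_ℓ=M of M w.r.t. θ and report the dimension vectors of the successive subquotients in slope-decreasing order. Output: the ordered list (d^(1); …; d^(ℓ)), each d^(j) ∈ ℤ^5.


Barcode: M ≅ I[1,3], I[2,2], I[2,3], I[4,5]^3, I[5,5]. HN layers by μ_θ (5 steps, strictly decreasing):
  μ^(1)=63; μ^(2)=-2; μ^(3)=-71/3; μ^(4)=-54; μ^(5)=-121/2

((0, 0, 0, 0, 4); (0, 0, 0, 3, 0); (1, 1, 1, 0, 0); (0, 1, 0, 0, 0); (0, 1, 1, 0, 0))


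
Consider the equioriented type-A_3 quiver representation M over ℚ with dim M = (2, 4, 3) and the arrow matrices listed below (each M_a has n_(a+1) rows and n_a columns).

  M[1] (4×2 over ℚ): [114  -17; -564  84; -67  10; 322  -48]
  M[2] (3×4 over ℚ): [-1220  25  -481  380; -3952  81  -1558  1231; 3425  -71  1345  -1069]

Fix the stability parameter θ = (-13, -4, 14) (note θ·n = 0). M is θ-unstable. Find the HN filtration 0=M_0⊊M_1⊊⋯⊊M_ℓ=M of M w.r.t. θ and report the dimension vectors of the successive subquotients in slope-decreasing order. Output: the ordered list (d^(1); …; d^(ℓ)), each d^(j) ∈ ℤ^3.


Interval decomposition of M: I[1,3]^2, I[2,2], I[2,3].
HN type (ℓ=3): μ^(1)=14; μ^(2)=-4; μ^(3)=-13

((0, 0, 3); (0, 4, 0); (2, 0, 0))


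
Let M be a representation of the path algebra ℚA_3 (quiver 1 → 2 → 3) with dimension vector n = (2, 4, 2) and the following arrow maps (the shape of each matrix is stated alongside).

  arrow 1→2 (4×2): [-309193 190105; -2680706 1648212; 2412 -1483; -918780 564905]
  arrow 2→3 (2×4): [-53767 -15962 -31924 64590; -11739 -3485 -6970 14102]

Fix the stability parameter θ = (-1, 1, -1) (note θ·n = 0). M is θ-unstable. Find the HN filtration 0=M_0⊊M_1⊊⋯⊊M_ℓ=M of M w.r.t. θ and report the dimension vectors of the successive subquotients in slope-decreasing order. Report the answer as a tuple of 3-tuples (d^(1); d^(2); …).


Interval decomposition of M: I[1,3]^2, I[2,2]^2.
HN type (ℓ=3): μ^(1)=1; μ^(2)=0; μ^(3)=-1

((0, 2, 0); (0, 2, 2); (2, 0, 0))


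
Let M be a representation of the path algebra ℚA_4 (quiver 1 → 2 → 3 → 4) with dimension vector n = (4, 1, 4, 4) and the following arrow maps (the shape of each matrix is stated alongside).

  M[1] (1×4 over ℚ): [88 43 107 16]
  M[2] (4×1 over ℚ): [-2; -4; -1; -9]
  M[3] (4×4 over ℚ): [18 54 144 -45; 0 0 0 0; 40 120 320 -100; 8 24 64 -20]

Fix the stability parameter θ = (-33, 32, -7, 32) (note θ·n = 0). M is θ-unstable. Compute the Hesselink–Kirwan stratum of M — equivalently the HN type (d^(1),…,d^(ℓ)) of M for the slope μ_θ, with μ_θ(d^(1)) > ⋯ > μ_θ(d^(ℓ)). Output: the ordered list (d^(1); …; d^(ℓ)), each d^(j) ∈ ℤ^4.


Interval decomposition of M: I[1,1]^3, I[1,4], I[3,3]^3, I[4,4]^3.
HN type (ℓ=4): μ^(1)=32; μ^(2)=25/2; μ^(3)=-7; μ^(4)=-33

((0, 0, 0, 4); (0, 1, 1, 0); (0, 0, 3, 0); (4, 0, 0, 0))


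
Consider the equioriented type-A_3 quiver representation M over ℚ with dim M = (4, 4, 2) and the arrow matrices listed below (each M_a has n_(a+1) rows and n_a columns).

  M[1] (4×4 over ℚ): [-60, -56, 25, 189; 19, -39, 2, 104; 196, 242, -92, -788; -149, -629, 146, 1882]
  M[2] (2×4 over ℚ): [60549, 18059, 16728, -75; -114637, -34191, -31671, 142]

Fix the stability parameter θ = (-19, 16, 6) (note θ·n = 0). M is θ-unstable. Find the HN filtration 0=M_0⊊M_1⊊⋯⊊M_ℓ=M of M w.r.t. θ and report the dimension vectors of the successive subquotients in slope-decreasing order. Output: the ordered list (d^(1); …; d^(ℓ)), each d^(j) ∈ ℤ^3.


Via rank(M_{q-1}∘⋯∘M_p): M ≅ I[1,2]^2, I[1,3]^2.
μ_θ-semistable layers: μ^(1)=16; μ^(2)=11; μ^(3)=-19

((0, 2, 0); (0, 2, 2); (4, 0, 0))


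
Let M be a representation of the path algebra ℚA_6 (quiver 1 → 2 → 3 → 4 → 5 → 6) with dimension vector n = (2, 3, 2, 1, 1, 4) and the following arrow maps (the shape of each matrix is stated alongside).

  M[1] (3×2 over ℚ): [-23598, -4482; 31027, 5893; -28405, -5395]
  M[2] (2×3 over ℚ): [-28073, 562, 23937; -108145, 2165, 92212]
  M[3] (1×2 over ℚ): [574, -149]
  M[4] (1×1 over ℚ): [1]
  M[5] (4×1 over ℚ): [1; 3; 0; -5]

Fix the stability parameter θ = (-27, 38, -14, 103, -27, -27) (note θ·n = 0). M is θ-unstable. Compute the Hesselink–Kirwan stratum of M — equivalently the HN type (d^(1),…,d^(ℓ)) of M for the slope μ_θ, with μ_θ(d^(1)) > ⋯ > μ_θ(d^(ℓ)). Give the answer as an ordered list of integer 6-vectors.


Barcode: M ≅ I[1,1], I[1,6], I[2,2], I[2,3], I[6,6]^3. HN layers by μ_θ (4 steps, strictly decreasing):
  μ^(1)=38; μ^(2)=49/3; μ^(3)=12; μ^(4)=-27

((0, 1, 0, 0, 0, 0); (0, 0, 0, 1, 1, 1); (0, 2, 2, 0, 0, 0); (2, 0, 0, 0, 0, 3))


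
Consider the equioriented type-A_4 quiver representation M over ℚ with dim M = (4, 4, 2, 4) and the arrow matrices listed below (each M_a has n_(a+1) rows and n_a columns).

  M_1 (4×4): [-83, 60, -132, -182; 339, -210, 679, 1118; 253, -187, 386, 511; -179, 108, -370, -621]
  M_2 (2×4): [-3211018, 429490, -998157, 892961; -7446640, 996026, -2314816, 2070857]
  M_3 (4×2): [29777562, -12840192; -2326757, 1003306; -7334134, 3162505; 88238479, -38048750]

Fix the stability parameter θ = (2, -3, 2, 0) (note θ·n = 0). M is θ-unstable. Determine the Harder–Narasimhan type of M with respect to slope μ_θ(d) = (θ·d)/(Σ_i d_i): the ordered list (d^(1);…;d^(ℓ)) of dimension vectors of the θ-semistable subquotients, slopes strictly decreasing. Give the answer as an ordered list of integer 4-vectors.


Via rank(M_{q-1}∘⋯∘M_p): M ≅ I[1,2]^2, I[1,4]^2, I[4,4]^2.
μ_θ-semistable layers: μ^(1)=1; μ^(2)=0; μ^(3)=-1/2

((0, 0, 2, 2); (0, 0, 0, 2); (4, 4, 0, 0))


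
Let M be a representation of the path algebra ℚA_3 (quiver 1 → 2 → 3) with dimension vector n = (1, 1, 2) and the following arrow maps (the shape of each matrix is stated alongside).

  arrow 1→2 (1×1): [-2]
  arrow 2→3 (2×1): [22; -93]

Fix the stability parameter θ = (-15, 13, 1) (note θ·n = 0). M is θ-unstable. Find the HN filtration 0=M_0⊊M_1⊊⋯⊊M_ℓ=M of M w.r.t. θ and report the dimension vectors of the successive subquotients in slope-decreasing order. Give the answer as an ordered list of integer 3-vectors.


Barcode: M ≅ I[1,3], I[3,3]. HN layers by μ_θ (3 steps, strictly decreasing):
  μ^(1)=7; μ^(2)=1; μ^(3)=-15

((0, 1, 1); (0, 0, 1); (1, 0, 0))


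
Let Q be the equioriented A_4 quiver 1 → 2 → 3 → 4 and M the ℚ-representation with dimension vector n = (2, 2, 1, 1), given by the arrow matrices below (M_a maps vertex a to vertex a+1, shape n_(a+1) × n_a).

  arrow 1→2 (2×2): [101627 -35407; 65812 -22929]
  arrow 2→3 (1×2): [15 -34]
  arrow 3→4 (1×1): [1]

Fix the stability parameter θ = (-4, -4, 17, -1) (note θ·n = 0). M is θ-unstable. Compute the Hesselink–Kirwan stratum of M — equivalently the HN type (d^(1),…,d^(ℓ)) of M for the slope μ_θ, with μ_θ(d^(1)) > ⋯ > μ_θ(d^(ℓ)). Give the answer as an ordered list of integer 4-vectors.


Via rank(M_{q-1}∘⋯∘M_p): M ≅ I[1,2], I[1,4].
μ_θ-semistable layers: μ^(1)=8; μ^(2)=-4

((0, 0, 1, 1); (2, 2, 0, 0))


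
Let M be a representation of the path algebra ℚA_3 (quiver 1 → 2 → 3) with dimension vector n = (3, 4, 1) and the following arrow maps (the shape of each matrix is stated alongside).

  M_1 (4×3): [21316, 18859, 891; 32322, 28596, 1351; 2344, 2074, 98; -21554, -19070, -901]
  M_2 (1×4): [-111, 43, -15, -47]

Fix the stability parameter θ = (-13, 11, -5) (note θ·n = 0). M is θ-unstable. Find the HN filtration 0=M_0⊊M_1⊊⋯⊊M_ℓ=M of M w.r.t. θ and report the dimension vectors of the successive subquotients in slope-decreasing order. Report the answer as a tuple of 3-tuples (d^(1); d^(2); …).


Via rank(M_{q-1}∘⋯∘M_p): M ≅ I[1,1], I[1,2], I[1,3], I[2,2]^2.
μ_θ-semistable layers: μ^(1)=11; μ^(2)=3; μ^(3)=-13

((0, 3, 0); (0, 1, 1); (3, 0, 0))


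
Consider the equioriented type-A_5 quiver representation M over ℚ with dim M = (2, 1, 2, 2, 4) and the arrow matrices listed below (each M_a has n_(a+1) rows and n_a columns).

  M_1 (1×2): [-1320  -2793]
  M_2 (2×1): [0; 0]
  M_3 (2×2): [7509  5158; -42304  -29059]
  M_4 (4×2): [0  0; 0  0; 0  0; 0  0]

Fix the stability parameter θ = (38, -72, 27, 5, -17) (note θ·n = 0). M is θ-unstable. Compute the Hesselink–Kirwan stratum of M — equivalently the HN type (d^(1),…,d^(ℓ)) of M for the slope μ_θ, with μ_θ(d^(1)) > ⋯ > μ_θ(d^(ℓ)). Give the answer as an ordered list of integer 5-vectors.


Interval decomposition of M: I[1,1], I[1,2], I[3,4]^2, I[5,5]^4.
HN type (ℓ=3): μ^(1)=38; μ^(2)=16; μ^(3)=-17

((1, 0, 0, 0, 0); (0, 0, 2, 2, 0); (1, 1, 0, 0, 4))


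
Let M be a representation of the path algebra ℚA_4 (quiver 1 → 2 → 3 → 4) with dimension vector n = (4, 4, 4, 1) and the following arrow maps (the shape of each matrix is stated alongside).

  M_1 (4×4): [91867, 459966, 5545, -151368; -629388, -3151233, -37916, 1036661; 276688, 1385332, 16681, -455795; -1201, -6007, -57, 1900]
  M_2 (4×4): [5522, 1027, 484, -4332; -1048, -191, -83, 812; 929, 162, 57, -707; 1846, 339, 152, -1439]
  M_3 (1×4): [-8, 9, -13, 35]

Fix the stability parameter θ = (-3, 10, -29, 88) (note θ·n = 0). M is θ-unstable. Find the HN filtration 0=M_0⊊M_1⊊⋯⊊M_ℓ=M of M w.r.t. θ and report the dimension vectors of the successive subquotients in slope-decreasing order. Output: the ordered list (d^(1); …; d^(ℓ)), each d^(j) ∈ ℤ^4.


Barcode: M ≅ I[1,3]^3, I[1,4]. HN layers by μ_θ (2 steps, strictly decreasing):
  μ^(1)=88; μ^(2)=-22/3

((0, 0, 0, 1); (4, 4, 4, 0))


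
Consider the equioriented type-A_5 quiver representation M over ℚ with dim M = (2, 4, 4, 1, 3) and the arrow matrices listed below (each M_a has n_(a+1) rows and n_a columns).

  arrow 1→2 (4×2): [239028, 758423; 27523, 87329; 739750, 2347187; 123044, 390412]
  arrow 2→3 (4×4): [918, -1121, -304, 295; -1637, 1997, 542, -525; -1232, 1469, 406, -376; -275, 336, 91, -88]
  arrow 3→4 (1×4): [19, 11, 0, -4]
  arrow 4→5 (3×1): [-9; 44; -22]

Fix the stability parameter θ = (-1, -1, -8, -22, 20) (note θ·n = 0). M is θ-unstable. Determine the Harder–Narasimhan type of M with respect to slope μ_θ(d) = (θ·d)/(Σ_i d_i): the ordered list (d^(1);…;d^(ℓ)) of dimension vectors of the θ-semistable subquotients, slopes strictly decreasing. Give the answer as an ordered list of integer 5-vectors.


Via rank(M_{q-1}∘⋯∘M_p): M ≅ I[1,3], I[1,5], I[2,3]^2, I[5,5]^2.
μ_θ-semistable layers: μ^(1)=20; μ^(2)=-10/3; μ^(3)=-9/2; μ^(4)=-8

((0, 0, 0, 0, 3); (1, 1, 1, 0, 0); (0, 2, 2, 0, 0); (1, 1, 1, 1, 0))


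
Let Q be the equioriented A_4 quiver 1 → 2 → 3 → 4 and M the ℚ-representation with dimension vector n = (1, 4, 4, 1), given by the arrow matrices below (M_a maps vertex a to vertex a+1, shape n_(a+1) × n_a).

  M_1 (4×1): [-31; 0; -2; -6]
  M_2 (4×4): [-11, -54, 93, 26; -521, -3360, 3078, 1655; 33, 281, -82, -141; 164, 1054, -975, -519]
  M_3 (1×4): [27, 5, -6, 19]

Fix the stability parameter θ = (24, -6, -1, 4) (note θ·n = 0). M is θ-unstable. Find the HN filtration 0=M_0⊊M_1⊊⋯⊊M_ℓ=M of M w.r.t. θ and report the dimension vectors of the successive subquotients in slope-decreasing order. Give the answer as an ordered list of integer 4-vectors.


Barcode: M ≅ I[1,4], I[2,3]^3. HN layers by μ_θ (3 steps, strictly decreasing):
  μ^(1)=21/4; μ^(2)=-1; μ^(3)=-6

((1, 1, 1, 1); (0, 0, 3, 0); (0, 3, 0, 0))


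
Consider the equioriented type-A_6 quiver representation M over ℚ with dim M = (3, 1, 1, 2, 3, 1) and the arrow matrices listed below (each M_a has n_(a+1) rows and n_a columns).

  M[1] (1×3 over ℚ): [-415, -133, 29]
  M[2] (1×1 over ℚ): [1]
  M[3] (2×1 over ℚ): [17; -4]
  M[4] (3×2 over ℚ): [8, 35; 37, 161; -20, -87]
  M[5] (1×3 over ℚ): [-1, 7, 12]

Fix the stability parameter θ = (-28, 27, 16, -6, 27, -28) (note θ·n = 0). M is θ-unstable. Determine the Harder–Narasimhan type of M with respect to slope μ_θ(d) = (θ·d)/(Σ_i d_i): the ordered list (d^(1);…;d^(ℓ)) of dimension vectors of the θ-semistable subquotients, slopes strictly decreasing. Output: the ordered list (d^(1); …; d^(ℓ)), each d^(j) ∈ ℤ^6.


Interval decomposition of M: I[1,1]^2, I[1,6], I[4,5], I[5,5].
HN type (ℓ=4): μ^(1)=27; μ^(2)=36/5; μ^(3)=-6; μ^(4)=-28

((0, 0, 0, 0, 2, 0); (0, 1, 1, 1, 1, 1); (0, 0, 0, 1, 0, 0); (3, 0, 0, 0, 0, 0))


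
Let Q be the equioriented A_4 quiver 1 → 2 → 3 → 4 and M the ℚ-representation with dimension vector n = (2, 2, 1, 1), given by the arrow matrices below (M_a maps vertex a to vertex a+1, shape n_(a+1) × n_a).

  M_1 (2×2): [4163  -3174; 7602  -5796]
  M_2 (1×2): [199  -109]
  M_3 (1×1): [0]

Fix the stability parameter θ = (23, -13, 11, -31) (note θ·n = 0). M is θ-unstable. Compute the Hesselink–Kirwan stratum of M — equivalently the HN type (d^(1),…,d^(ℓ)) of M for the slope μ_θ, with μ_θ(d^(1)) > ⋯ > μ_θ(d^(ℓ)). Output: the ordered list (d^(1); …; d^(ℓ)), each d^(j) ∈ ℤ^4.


Interval decomposition of M: I[1,1], I[1,3], I[2,2], I[4,4].
HN type (ℓ=5): μ^(1)=23; μ^(2)=11; μ^(3)=5; μ^(4)=-13; μ^(5)=-31

((1, 0, 0, 0); (0, 0, 1, 0); (1, 1, 0, 0); (0, 1, 0, 0); (0, 0, 0, 1))


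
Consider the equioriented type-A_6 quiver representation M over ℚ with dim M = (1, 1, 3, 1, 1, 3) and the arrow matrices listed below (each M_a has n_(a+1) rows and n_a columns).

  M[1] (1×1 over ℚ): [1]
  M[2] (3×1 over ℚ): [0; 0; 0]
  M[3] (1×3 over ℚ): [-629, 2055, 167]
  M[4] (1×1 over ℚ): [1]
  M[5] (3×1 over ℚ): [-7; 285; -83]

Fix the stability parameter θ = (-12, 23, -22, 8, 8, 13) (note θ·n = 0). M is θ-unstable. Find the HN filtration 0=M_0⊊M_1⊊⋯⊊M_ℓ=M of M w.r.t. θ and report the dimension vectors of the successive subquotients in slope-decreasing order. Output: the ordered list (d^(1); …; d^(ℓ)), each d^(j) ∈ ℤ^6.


Interval decomposition of M: I[1,2], I[3,3]^2, I[3,6], I[6,6]^2.
HN type (ℓ=5): μ^(1)=23; μ^(2)=13; μ^(3)=8; μ^(4)=-12; μ^(5)=-22

((0, 1, 0, 0, 0, 0); (0, 0, 0, 0, 0, 3); (0, 0, 0, 1, 1, 0); (1, 0, 0, 0, 0, 0); (0, 0, 3, 0, 0, 0))


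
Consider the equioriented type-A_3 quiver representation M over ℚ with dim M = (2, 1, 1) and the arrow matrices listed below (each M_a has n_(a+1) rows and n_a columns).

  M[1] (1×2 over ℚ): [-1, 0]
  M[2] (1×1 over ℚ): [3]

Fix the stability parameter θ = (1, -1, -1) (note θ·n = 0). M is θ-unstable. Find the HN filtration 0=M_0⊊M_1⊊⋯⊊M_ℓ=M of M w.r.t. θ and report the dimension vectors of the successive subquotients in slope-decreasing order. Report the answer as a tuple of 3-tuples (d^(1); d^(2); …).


Interval decomposition of M: I[1,1], I[1,3].
HN type (ℓ=2): μ^(1)=1; μ^(2)=-1/3

((1, 0, 0); (1, 1, 1))


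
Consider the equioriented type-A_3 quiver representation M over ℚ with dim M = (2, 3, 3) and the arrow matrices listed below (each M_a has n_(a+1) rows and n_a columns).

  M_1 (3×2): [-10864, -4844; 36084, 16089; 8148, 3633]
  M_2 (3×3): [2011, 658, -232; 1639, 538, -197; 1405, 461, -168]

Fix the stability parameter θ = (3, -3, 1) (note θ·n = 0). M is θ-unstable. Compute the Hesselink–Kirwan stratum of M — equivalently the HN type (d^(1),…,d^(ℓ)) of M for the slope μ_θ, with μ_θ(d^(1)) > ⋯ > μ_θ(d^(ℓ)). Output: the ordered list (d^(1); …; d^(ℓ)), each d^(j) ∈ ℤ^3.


Barcode: M ≅ I[1,1], I[1,3], I[2,3]^2. HN layers by μ_θ (4 steps, strictly decreasing):
  μ^(1)=3; μ^(2)=1; μ^(3)=0; μ^(4)=-3

((1, 0, 0); (0, 0, 3); (1, 1, 0); (0, 2, 0))


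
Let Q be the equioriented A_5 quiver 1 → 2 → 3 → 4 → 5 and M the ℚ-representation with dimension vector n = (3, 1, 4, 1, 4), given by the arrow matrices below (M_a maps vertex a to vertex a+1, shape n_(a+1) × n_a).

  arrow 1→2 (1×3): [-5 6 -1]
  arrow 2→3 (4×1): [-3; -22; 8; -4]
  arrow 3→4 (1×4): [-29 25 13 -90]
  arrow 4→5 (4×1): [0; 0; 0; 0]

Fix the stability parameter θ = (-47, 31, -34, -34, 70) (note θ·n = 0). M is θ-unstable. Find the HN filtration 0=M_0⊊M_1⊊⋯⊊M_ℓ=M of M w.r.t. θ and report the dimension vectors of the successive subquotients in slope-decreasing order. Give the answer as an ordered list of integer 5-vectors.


Via rank(M_{q-1}∘⋯∘M_p): M ≅ I[1,1]^2, I[1,4], I[3,3]^3, I[5,5]^4.
μ_θ-semistable layers: μ^(1)=70; μ^(2)=-37/3; μ^(3)=-34; μ^(4)=-47

((0, 0, 0, 0, 4); (0, 1, 1, 1, 0); (0, 0, 3, 0, 0); (3, 0, 0, 0, 0))


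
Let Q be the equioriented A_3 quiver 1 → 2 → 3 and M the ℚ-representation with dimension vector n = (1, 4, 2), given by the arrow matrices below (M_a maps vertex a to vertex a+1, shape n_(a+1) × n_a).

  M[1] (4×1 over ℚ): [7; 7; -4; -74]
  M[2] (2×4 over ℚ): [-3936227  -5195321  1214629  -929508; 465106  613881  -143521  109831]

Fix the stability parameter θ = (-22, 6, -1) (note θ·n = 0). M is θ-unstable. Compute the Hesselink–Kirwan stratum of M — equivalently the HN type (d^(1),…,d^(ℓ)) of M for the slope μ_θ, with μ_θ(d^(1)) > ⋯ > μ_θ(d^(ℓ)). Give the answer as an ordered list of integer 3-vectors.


Barcode: M ≅ I[1,3], I[2,2]^2, I[2,3]. HN layers by μ_θ (3 steps, strictly decreasing):
  μ^(1)=6; μ^(2)=5/2; μ^(3)=-22

((0, 2, 0); (0, 2, 2); (1, 0, 0))


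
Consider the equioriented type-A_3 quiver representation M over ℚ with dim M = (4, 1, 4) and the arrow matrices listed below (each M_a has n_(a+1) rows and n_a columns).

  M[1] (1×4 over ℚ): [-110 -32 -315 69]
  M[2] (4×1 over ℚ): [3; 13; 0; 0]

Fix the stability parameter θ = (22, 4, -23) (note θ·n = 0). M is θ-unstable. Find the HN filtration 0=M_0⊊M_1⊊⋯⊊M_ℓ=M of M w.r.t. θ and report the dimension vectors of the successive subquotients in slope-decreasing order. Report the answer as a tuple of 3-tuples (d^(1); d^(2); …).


Via rank(M_{q-1}∘⋯∘M_p): M ≅ I[1,1]^3, I[1,3], I[3,3]^3.
μ_θ-semistable layers: μ^(1)=22; μ^(2)=1; μ^(3)=-23

((3, 0, 0); (1, 1, 1); (0, 0, 3))


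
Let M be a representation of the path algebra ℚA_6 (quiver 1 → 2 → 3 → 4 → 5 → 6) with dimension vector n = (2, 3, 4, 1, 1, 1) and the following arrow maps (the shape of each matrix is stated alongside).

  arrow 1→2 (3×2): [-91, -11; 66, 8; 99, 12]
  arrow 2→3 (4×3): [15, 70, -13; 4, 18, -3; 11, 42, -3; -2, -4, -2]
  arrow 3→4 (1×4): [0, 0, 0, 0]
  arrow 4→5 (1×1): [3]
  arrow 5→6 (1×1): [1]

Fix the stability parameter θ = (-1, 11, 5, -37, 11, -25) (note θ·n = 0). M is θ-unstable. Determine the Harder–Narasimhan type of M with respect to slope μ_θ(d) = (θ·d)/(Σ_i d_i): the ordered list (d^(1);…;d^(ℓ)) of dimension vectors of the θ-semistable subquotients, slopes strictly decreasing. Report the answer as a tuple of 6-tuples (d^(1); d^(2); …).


Interval decomposition of M: I[1,3]^2, I[2,2], I[3,3]^2, I[4,6].
HN type (ℓ=6): μ^(1)=11; μ^(2)=8; μ^(3)=5; μ^(4)=-1; μ^(5)=-7; μ^(6)=-37

((0, 1, 0, 0, 0, 0); (0, 2, 2, 0, 0, 0); (0, 0, 2, 0, 0, 0); (2, 0, 0, 0, 0, 0); (0, 0, 0, 0, 1, 1); (0, 0, 0, 1, 0, 0))


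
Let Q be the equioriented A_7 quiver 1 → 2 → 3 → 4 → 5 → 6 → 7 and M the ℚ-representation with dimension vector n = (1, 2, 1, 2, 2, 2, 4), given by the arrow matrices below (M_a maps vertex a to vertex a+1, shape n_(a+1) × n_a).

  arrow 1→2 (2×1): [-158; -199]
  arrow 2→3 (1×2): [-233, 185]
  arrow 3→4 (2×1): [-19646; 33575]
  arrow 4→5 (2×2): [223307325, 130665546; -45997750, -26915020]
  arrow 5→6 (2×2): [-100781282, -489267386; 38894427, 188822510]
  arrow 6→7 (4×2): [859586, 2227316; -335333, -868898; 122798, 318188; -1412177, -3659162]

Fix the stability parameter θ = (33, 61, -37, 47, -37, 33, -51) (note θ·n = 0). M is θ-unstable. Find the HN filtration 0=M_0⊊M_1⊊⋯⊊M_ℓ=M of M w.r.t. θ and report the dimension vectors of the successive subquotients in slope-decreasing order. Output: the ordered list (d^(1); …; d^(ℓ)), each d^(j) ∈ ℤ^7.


Barcode: M ≅ I[1,4], I[2,2], I[4,6], I[5,7], I[7,7]^3. HN layers by μ_θ (8 steps, strictly decreasing):
  μ^(1)=61; μ^(2)=47; μ^(3)=33; μ^(4)=19; μ^(5)=5; μ^(6)=-9; μ^(7)=-37; μ^(8)=-51

((0, 1, 0, 0, 0, 0, 0); (0, 0, 0, 1, 0, 0, 0); (0, 0, 0, 0, 0, 1, 0); (1, 1, 1, 0, 0, 0, 0); (0, 0, 0, 1, 1, 0, 0); (0, 0, 0, 0, 0, 1, 1); (0, 0, 0, 0, 1, 0, 0); (0, 0, 0, 0, 0, 0, 3))


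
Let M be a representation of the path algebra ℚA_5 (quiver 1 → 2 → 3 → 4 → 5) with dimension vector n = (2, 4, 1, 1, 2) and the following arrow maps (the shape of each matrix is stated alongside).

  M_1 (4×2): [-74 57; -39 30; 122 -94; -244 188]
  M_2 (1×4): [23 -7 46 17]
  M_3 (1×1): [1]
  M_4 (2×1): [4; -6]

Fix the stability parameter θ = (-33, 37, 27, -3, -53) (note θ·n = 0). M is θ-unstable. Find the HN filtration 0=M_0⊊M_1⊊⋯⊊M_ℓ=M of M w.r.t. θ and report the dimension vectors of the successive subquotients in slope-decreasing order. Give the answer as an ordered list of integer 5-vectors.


Interval decomposition of M: I[1,2], I[1,5], I[2,2]^2, I[5,5].
HN type (ℓ=4): μ^(1)=37; μ^(2)=2; μ^(3)=-33; μ^(4)=-53

((0, 3, 0, 0, 0); (0, 1, 1, 1, 1); (2, 0, 0, 0, 0); (0, 0, 0, 0, 1))


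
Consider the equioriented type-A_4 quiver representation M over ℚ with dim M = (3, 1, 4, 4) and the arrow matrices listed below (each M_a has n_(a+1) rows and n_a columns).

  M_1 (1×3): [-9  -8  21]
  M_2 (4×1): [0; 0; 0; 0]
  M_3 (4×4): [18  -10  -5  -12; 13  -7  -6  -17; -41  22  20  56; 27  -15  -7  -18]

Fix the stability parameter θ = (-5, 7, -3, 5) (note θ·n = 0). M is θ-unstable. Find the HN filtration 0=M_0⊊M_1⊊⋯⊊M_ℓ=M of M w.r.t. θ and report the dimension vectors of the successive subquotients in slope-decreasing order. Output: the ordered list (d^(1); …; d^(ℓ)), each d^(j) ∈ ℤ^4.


Via rank(M_{q-1}∘⋯∘M_p): M ≅ I[1,1]^2, I[1,2], I[3,4]^4.
μ_θ-semistable layers: μ^(1)=7; μ^(2)=5; μ^(3)=-3; μ^(4)=-5

((0, 1, 0, 0); (0, 0, 0, 4); (0, 0, 4, 0); (3, 0, 0, 0))


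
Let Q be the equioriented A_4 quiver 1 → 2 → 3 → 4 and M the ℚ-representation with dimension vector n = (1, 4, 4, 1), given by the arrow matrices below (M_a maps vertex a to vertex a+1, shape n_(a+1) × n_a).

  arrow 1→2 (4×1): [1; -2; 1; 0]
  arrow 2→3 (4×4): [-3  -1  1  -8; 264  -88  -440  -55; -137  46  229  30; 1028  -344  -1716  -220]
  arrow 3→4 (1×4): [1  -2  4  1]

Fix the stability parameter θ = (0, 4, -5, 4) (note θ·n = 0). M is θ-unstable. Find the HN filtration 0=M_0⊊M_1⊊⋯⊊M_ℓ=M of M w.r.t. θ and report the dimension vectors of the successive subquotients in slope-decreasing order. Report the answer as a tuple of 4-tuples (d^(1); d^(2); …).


Via rank(M_{q-1}∘⋯∘M_p): M ≅ I[1,2], I[2,3]^2, I[2,4], I[3,3].
μ_θ-semistable layers: μ^(1)=4; μ^(2)=0; μ^(3)=-1/2; μ^(4)=-5

((0, 1, 0, 1); (1, 0, 0, 0); (0, 3, 3, 0); (0, 0, 1, 0))


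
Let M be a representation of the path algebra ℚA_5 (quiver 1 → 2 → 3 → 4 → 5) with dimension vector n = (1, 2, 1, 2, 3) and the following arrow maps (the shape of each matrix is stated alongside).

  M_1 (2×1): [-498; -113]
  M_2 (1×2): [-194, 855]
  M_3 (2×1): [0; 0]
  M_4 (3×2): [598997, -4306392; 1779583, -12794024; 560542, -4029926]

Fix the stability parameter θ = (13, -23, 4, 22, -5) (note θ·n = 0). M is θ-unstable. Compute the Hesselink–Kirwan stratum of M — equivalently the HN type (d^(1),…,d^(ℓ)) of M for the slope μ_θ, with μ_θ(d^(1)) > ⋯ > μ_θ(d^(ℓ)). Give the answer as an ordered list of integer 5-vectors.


Via rank(M_{q-1}∘⋯∘M_p): M ≅ I[1,3], I[2,2], I[4,5]^2, I[5,5].
μ_θ-semistable layers: μ^(1)=17/2; μ^(2)=4; μ^(3)=-5; μ^(4)=-23

((0, 0, 0, 2, 2); (0, 0, 1, 0, 0); (1, 1, 0, 0, 1); (0, 1, 0, 0, 0))


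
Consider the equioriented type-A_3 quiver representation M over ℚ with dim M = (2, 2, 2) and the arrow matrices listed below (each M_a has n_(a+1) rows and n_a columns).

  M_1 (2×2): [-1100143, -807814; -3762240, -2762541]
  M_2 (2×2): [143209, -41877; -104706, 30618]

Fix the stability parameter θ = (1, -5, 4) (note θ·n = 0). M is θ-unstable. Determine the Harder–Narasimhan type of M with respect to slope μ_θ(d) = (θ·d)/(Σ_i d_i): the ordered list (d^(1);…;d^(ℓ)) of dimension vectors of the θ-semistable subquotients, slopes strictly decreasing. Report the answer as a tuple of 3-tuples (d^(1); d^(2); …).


Interval decomposition of M: I[1,2], I[1,3], I[3,3].
HN type (ℓ=2): μ^(1)=4; μ^(2)=-2

((0, 0, 2); (2, 2, 0))


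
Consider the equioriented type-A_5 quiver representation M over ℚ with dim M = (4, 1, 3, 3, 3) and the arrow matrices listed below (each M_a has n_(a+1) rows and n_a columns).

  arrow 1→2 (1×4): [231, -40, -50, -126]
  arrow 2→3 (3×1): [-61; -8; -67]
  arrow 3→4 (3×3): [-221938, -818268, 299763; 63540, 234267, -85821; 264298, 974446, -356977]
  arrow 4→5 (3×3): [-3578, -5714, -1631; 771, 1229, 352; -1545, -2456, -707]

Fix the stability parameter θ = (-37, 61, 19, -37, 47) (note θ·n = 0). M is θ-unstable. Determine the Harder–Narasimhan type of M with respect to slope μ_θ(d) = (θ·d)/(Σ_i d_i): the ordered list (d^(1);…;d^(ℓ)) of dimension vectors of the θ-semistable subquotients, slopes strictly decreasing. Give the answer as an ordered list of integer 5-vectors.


Barcode: M ≅ I[1,1]^3, I[1,5], I[3,3], I[3,5], I[4,5]. HN layers by μ_θ (5 steps, strictly decreasing):
  μ^(1)=47; μ^(2)=19; μ^(3)=43/3; μ^(4)=-9; μ^(5)=-37

((0, 0, 0, 0, 3); (0, 0, 1, 0, 0); (0, 1, 1, 1, 0); (0, 0, 1, 1, 0); (4, 0, 0, 1, 0))


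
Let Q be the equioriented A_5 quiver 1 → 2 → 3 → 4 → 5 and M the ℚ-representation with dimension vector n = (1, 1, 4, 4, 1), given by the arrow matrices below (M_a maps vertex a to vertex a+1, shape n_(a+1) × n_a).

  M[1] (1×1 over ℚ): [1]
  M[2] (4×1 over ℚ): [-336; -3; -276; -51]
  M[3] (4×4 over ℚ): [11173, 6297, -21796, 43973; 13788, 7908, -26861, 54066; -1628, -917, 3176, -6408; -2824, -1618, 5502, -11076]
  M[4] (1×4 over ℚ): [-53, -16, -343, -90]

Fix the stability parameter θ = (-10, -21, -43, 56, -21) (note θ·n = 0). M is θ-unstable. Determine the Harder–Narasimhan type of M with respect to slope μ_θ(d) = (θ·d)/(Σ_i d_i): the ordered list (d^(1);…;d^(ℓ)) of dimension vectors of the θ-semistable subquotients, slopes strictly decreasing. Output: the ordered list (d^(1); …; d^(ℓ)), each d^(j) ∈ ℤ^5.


Interval decomposition of M: I[1,5], I[3,3], I[3,4]^2, I[4,4].
HN type (ℓ=4): μ^(1)=56; μ^(2)=35/2; μ^(3)=-74/3; μ^(4)=-43

((0, 0, 0, 3, 0); (0, 0, 0, 1, 1); (1, 1, 1, 0, 0); (0, 0, 3, 0, 0))


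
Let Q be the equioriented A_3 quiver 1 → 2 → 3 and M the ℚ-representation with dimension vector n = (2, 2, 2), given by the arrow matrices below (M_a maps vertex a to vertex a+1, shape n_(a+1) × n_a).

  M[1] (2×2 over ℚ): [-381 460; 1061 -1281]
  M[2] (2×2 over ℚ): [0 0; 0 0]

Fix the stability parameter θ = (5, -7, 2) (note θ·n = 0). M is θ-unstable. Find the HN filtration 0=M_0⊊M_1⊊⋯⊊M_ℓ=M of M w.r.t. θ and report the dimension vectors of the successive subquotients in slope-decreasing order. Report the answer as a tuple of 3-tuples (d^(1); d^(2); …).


Interval decomposition of M: I[1,2]^2, I[3,3]^2.
HN type (ℓ=2): μ^(1)=2; μ^(2)=-1

((0, 0, 2); (2, 2, 0))


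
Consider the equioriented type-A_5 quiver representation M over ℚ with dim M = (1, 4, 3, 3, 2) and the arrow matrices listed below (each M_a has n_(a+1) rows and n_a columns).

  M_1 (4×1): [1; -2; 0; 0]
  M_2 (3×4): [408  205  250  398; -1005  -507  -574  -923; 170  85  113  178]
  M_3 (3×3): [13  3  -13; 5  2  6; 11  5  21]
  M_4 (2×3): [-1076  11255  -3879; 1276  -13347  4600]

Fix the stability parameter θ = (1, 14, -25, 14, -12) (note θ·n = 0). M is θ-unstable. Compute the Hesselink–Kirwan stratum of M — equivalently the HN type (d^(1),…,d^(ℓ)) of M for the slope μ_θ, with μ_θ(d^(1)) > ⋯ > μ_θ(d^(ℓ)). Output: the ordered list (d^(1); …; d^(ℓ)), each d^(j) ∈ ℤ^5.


Interval decomposition of M: I[1,5], I[2,2], I[2,3], I[2,5], I[4,4].
HN type (ℓ=4): μ^(1)=14; μ^(2)=1; μ^(3)=-10/3; μ^(4)=-11/2

((0, 1, 0, 1, 0); (0, 0, 0, 2, 2); (1, 1, 1, 0, 0); (0, 2, 2, 0, 0))


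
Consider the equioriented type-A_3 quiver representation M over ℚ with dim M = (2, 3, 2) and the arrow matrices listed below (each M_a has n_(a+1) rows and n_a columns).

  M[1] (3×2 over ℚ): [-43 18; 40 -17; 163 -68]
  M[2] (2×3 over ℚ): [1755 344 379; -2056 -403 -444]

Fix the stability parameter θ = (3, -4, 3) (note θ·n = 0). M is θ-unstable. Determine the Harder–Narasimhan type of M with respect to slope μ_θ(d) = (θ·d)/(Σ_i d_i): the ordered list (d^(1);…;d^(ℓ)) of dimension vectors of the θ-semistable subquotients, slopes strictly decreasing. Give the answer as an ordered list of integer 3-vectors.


Interval decomposition of M: I[1,2], I[1,3], I[2,3].
HN type (ℓ=3): μ^(1)=3; μ^(2)=-1/2; μ^(3)=-4

((0, 0, 2); (2, 2, 0); (0, 1, 0))
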